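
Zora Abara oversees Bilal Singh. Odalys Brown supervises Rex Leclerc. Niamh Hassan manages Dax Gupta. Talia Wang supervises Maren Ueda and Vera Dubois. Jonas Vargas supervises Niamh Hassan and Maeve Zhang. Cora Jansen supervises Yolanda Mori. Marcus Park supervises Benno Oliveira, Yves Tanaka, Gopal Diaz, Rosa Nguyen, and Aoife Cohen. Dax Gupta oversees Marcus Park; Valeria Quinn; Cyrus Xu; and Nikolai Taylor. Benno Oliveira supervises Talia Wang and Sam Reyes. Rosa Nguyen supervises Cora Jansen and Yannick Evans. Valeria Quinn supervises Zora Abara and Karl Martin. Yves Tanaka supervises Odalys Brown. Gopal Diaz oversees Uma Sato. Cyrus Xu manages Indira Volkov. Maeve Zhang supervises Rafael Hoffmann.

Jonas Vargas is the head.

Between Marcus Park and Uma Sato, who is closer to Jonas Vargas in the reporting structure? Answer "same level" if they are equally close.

Marcus Park is 3 levels below Jonas Vargas; Uma Sato is 5. Marcus Park is higher.

Marcus Park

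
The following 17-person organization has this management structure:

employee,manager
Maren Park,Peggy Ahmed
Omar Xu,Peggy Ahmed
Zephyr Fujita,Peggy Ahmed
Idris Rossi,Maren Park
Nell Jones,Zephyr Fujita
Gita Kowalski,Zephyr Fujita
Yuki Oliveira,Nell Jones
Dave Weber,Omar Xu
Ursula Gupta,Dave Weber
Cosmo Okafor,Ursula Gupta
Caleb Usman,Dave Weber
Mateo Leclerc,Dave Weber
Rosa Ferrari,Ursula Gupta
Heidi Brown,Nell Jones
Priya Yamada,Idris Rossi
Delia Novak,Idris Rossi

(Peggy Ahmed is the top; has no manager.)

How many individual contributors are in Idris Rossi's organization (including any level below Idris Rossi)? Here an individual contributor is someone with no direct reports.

2

The people in Idris Rossi's organization with no one reporting to them are Delia Novak, Priya Yamada. That is 2.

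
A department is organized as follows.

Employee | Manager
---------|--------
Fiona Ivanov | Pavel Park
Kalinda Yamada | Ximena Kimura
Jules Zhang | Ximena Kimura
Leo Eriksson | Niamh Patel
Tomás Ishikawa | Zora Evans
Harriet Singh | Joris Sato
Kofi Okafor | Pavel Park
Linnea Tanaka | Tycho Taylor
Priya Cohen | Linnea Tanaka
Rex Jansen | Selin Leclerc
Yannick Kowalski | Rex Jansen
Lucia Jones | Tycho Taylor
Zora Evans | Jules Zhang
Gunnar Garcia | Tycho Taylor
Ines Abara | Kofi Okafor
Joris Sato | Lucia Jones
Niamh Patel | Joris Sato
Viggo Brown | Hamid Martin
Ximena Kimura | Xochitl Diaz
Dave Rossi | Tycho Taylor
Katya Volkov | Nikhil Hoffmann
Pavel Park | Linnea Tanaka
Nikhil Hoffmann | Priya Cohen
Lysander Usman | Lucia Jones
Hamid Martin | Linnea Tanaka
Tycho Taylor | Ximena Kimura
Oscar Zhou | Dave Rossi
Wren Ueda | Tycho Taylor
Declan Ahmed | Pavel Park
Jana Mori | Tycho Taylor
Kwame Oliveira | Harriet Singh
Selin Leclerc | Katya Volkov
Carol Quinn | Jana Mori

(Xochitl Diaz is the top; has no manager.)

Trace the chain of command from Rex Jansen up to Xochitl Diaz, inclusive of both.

Rex Jansen reports to Selin Leclerc. Selin Leclerc reports to Katya Volkov. Katya Volkov reports to Nikhil Hoffmann. Nikhil Hoffmann reports to Priya Cohen. Priya Cohen reports to Linnea Tanaka. Linnea Tanaka reports to Tycho Taylor. Tycho Taylor reports to Ximena Kimura. Ximena Kimura reports to Xochitl Diaz. Xochitl Diaz is at the top.

Rex Jansen -> Selin Leclerc -> Katya Volkov -> Nikhil Hoffmann -> Priya Cohen -> Linnea Tanaka -> Tycho Taylor -> Ximena Kimura -> Xochitl Diaz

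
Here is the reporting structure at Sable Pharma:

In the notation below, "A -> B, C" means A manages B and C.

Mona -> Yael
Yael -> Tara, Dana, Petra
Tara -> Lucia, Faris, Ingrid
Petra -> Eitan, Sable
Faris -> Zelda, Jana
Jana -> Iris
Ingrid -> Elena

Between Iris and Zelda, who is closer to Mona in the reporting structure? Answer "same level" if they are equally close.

Zelda

Iris is 5 levels below Mona; Zelda is 4. Zelda is higher.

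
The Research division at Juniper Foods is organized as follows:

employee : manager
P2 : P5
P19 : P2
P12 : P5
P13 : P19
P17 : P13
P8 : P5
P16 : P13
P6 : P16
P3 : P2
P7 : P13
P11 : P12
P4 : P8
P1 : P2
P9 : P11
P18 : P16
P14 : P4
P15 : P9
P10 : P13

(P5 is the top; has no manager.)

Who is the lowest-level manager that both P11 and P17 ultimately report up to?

P11's chain of managers is P12, P5. P17's chain of managers is P13, P19, P2, P5. The first manager that appears in both chains is P5.

P5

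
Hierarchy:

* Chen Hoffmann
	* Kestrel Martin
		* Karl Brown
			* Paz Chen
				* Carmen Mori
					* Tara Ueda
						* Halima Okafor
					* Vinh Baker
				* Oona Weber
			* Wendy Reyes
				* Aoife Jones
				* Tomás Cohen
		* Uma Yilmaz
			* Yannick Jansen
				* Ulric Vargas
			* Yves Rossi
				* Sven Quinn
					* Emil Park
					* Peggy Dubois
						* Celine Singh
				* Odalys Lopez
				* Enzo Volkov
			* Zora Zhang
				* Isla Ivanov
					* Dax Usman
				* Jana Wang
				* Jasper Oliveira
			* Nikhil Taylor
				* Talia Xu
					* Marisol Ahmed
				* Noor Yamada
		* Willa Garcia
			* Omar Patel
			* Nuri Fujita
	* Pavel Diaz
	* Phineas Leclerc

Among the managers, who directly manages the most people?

Uma Yilmaz

Direct-report counts: Chen Hoffmann has 3; Kestrel Martin has 3; Willa Garcia has 2; Uma Yilmaz has 4; Nikhil Taylor has 2; Talia Xu has 1; Zora Zhang has 3; Isla Ivanov has 1; Yves Rossi has 3; Sven Quinn has 2; Peggy Dubois has 1; Yannick Jansen has 1; Karl Brown has 2; Wendy Reyes has 2; Paz Chen has 2; Carmen Mori has 2; Tara Ueda has 1. The largest is 4, held by Uma Yilmaz.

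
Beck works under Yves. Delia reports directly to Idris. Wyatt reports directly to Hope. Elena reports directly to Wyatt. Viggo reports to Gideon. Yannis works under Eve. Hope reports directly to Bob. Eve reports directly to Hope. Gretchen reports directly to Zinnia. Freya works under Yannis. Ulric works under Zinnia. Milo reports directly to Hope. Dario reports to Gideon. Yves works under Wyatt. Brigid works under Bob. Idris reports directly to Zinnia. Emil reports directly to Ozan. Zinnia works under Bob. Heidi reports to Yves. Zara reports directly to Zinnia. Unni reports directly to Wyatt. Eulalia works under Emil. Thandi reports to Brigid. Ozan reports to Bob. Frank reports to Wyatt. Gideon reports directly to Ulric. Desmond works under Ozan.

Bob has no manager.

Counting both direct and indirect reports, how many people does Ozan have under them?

3

Ozan directly manages Desmond, Emil. Desmond has no reports. Under Emil: Eulalia (1). So Ozan's organization is 2 direct reports plus everyone under them: 1 + 2 = 3.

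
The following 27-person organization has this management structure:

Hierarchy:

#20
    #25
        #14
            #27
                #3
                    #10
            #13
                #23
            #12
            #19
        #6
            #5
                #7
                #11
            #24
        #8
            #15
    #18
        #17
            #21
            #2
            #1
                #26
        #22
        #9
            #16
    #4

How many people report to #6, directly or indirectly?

4

#6 directly manages #5, #24. Under #5: #11, #7 (2). #24 has no reports. So #6's organization is 2 direct reports plus everyone under them: 3 + 1 = 4.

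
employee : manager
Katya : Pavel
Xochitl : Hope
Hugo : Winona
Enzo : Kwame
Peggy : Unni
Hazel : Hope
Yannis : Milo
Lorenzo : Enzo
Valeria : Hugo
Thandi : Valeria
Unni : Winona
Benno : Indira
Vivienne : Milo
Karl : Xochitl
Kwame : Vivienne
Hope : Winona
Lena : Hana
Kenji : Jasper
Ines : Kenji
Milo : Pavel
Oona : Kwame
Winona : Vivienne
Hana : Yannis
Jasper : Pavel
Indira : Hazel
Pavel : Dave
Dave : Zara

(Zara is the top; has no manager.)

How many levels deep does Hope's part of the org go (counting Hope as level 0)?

The longest chain under Hope runs Hope → Hazel → Indira → Benno, which is 3 levels below Hope.

3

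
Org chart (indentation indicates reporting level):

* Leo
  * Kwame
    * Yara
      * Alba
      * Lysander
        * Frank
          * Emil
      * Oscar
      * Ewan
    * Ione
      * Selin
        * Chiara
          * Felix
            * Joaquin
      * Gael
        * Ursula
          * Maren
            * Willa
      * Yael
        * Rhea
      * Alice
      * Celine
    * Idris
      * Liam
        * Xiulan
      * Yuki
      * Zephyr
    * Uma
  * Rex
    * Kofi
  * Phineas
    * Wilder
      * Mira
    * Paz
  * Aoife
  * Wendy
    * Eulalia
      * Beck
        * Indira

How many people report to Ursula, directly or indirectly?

Ursula directly manages Maren. Under Maren: Willa (1). That's 2 in total.

2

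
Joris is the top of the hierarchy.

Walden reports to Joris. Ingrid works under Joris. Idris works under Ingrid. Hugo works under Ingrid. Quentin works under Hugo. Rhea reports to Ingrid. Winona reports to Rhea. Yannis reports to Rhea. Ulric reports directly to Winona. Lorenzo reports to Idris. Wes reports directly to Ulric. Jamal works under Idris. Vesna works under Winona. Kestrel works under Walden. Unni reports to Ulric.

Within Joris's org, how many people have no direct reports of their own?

The people in Joris's organization with no one reporting to them are Yannis, Vesna, Unni, Wes, Quentin, Jamal, Lorenzo, Kestrel. That is 8.

8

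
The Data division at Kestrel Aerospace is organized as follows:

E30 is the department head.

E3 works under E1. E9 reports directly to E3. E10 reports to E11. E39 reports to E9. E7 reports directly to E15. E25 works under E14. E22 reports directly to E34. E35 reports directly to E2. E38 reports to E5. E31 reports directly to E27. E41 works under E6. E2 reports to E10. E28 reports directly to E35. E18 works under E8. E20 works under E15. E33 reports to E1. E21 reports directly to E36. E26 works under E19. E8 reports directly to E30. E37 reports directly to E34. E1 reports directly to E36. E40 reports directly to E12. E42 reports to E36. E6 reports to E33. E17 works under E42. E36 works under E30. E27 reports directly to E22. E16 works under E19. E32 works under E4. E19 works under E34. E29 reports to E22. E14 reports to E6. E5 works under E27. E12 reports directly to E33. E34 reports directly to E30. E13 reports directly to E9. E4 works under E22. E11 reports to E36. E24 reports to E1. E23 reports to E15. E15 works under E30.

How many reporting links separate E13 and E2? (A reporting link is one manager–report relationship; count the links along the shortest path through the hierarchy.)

7

E13 is 4 levels below E36, and E2 is 3 levels below E36 (their lowest common manager). The shortest path runs up from E13 to E36 and back down to E2: 4 + 3 = 7 links.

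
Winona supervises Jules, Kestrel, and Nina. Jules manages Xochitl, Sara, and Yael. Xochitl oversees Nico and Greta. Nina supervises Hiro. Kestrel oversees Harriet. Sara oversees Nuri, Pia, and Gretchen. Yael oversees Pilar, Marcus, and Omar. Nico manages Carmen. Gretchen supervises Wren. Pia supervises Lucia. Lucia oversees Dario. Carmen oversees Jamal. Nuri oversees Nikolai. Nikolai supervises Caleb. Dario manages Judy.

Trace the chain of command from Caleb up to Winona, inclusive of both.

Caleb reports to Nikolai. Nikolai reports to Nuri. Nuri reports to Sara. Sara reports to Jules. Jules reports to Winona. Winona is at the top.

Caleb -> Nikolai -> Nuri -> Sara -> Jules -> Winona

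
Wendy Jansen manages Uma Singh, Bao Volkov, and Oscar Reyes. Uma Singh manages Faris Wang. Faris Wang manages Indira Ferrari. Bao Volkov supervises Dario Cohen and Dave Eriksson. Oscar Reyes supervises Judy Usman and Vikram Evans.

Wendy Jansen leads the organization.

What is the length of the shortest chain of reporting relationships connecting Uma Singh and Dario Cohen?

Uma Singh is 1 level below Wendy Jansen, and Dario Cohen is 2 levels below Wendy Jansen (their lowest common manager). The shortest path runs up from Uma Singh to Wendy Jansen and back down to Dario Cohen: 1 + 2 = 3 links.

3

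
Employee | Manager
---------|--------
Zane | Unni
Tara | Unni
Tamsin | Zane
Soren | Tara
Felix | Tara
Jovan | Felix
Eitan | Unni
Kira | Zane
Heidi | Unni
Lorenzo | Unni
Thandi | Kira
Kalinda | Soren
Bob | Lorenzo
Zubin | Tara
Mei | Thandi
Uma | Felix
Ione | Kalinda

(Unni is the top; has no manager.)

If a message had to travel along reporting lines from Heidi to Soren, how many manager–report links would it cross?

3

Heidi is 1 level below Unni, and Soren is 2 levels below Unni (their lowest common manager). The shortest path runs up from Heidi to Unni and back down to Soren: 1 + 2 = 3 links.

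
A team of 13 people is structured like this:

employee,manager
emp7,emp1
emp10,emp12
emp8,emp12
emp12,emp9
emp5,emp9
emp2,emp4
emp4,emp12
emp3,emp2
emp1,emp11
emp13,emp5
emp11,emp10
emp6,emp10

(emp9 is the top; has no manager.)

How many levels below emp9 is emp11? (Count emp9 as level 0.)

Chain from emp11 up to emp9: emp11 → emp10 → emp12 → emp9. That is 3 steps up, so emp11 is 3 levels below emp9.

3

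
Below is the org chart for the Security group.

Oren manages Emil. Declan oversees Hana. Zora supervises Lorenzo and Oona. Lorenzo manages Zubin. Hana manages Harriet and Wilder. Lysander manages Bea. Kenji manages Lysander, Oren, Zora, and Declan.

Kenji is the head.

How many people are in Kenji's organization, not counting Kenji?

12

Kenji directly manages Oren, Zora, Lysander, Declan. Under Oren: Emil (1). Under Zora: Oona, Lorenzo, Zubin (3). Under Lysander: Bea (1). Under Declan: Hana, Harriet, Wilder (3). So Kenji's organization is 4 direct reports plus everyone under them: 2 + 4 + 2 + 4 = 12.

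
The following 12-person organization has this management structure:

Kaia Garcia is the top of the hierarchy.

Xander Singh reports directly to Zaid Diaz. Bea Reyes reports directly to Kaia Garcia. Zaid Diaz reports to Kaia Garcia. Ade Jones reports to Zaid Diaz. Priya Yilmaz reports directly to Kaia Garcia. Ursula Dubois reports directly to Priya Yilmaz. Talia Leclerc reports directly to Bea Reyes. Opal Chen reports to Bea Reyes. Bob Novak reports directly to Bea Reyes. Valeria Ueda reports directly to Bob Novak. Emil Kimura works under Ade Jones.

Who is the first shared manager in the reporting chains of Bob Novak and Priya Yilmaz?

Kaia Garcia

Bob Novak's chain of managers is Bea Reyes, Kaia Garcia. Priya Yilmaz's chain of managers is Kaia Garcia. The first manager that appears in both chains is Kaia Garcia.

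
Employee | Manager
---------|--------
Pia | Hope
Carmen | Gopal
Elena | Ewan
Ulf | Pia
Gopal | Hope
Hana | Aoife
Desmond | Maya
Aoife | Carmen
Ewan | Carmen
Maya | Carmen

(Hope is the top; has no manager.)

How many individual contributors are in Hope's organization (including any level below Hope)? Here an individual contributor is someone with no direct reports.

The people in Hope's organization with no one reporting to them are Desmond, Elena, Hana, Ulf. That is 4.

4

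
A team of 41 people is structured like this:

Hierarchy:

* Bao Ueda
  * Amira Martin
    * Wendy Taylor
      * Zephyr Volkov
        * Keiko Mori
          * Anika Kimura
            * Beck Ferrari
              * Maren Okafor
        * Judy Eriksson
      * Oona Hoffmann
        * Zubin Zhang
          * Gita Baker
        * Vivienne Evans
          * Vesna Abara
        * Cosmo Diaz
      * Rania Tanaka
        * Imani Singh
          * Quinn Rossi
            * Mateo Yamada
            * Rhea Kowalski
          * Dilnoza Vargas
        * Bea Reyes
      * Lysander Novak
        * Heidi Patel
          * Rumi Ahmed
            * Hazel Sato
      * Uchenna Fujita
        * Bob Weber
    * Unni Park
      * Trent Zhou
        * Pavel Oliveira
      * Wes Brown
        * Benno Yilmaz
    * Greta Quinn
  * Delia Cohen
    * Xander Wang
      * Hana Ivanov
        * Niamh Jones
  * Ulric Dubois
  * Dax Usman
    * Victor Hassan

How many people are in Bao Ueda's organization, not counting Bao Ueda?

40

Bao Ueda directly manages Amira Martin, Delia Cohen, Ulric Dubois, Dax Usman. Under Amira Martin: Greta Quinn, Unni Park, Wes Brown, Benno Yilmaz, Trent Zhou, Pavel Oliveira, Wendy Taylor, Uchenna Fujita, Bob Weber, Lysander Novak, Heidi Patel, Rumi Ahmed, Hazel Sato, Rania Tanaka, Bea Reyes, Imani Singh, Dilnoza Vargas, Quinn Rossi, Rhea Kowalski, Mateo Yamada, Oona Hoffmann, Cosmo Diaz, Vivienne Evans, Vesna Abara, Zubin Zhang, Gita Baker, Zephyr Volkov, Judy Eriksson, Keiko Mori, Anika Kimura, Beck Ferrari, Maren Okafor (32). Under Delia Cohen: Xander Wang, Hana Ivanov, Niamh Jones (3). Ulric Dubois has no reports. Under Dax Usman: Victor Hassan (1). So Bao Ueda's organization is 4 direct reports plus everyone under them: 33 + 4 + 1 + 2 = 40.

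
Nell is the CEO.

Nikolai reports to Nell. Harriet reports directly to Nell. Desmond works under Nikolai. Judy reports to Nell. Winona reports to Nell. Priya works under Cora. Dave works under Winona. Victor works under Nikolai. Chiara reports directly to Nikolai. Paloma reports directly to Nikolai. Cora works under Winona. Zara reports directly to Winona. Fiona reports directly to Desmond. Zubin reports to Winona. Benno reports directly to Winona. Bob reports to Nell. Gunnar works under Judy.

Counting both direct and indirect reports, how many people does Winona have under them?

Winona directly manages Dave, Zubin, Zara, Benno, Cora. Dave has no reports. Zubin has no reports. Zara has no reports. Benno has no reports. Under Cora: Priya (1). So Winona's organization is 5 direct reports plus everyone under them: 1 + 1 + 1 + 1 + 2 = 6.

6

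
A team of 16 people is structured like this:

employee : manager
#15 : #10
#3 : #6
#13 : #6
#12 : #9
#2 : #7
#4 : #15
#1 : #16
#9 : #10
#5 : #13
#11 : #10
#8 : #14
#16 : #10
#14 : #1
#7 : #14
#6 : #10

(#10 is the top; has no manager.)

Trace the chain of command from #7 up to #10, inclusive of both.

#7 -> #14 -> #1 -> #16 -> #10

#7 reports to #14. #14 reports to #1. #1 reports to #16. #16 reports to #10. #10 is at the top.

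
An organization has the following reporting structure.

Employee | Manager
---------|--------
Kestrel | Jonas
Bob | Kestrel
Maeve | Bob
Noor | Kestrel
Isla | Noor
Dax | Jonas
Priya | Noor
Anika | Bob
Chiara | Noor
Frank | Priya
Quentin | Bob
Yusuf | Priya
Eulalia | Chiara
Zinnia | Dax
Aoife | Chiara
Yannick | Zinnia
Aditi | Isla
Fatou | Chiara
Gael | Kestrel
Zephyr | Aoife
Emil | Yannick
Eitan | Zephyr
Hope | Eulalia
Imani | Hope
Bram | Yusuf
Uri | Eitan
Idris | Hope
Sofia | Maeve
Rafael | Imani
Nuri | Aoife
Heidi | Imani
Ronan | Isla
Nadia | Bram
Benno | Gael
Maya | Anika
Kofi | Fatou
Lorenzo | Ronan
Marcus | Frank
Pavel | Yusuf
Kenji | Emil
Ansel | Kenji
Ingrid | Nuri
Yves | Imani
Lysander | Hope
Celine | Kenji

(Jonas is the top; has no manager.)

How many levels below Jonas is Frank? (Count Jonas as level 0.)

4

Chain from Frank up to Jonas: Frank → Priya → Noor → Kestrel → Jonas. That is 4 steps up, so Frank is 4 levels below Jonas.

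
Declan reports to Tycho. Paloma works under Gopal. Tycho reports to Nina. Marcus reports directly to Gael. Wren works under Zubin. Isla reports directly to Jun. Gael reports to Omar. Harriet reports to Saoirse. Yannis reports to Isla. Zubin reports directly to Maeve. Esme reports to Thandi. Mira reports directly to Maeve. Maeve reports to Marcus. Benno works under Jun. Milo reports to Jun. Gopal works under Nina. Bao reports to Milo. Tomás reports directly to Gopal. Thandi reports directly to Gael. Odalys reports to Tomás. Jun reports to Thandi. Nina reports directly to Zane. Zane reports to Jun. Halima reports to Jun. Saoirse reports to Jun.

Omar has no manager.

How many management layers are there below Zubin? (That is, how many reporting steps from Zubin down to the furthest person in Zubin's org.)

The longest chain under Zubin runs Zubin → Wren, which is 1 level below Zubin.

1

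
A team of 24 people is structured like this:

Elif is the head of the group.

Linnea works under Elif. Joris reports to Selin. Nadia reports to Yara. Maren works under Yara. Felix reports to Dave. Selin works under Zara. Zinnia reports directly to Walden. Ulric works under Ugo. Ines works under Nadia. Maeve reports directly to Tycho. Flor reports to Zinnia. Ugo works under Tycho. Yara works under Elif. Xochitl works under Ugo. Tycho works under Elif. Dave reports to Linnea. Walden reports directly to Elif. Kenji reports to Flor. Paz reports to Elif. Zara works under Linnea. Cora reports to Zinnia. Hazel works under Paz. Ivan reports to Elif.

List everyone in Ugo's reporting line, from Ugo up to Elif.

Ugo -> Tycho -> Elif

Ugo reports to Tycho. Tycho reports to Elif. Elif is at the top.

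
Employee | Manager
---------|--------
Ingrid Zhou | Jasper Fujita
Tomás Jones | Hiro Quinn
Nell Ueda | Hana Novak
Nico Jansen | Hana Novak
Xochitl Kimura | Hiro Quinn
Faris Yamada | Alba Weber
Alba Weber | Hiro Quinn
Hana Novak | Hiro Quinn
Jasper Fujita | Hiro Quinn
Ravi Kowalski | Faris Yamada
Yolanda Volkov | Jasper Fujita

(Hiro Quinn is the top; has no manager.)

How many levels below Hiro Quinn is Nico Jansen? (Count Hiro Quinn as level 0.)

Chain from Nico Jansen up to Hiro Quinn: Nico Jansen → Hana Novak → Hiro Quinn. That is 2 steps up, so Nico Jansen is 2 levels below Hiro Quinn.

2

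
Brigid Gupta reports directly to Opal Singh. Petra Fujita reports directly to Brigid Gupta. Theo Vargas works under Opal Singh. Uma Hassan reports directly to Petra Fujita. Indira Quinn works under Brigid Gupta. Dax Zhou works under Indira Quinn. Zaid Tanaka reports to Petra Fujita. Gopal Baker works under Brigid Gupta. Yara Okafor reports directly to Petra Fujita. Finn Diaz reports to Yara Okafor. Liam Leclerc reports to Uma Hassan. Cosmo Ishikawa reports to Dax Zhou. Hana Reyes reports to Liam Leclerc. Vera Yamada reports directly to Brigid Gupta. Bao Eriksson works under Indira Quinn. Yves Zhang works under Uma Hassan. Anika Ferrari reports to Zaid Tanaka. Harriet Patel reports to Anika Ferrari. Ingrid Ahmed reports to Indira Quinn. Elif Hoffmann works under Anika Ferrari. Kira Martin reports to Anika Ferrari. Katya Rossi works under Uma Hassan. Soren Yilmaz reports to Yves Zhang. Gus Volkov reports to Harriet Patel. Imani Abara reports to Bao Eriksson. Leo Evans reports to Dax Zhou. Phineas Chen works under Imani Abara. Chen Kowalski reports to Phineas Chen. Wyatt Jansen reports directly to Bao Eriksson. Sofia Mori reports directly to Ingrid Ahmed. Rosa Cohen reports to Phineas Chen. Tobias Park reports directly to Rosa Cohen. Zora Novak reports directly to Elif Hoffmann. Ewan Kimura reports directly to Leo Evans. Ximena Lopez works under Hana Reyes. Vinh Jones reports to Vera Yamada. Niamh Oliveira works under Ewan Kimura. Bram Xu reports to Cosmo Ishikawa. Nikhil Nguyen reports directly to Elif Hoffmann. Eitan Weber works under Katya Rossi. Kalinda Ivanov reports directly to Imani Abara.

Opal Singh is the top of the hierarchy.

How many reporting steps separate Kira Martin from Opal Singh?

5

Chain from Kira Martin up to Opal Singh: Kira Martin → Anika Ferrari → Zaid Tanaka → Petra Fujita → Brigid Gupta → Opal Singh. That is 5 steps up, so Kira Martin is 5 levels below Opal Singh.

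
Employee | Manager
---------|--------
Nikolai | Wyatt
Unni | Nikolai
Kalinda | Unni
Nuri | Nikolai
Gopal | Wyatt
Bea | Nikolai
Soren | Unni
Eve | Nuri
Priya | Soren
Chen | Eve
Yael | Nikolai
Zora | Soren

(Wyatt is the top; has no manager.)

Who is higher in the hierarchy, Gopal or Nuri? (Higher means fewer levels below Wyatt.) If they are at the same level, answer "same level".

Gopal

Gopal is 1 level below Wyatt; Nuri is 2. Gopal is higher.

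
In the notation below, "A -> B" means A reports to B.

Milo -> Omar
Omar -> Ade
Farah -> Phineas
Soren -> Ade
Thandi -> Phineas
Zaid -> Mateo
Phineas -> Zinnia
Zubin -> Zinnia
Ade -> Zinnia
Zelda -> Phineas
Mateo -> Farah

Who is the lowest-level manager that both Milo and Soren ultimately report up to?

Milo's chain of managers is Omar, Ade, Zinnia. Soren's chain of managers is Ade, Zinnia. The first manager that appears in both chains is Ade.

Ade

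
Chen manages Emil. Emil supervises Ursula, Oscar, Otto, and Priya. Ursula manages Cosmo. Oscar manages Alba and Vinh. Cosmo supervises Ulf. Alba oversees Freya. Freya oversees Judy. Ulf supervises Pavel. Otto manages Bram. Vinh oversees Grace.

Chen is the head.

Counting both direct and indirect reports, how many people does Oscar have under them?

Oscar directly manages Alba, Vinh. Under Alba: Freya, Judy (2). Under Vinh: Grace (1). So Oscar's organization is 2 direct reports plus everyone under them: 3 + 2 = 5.

5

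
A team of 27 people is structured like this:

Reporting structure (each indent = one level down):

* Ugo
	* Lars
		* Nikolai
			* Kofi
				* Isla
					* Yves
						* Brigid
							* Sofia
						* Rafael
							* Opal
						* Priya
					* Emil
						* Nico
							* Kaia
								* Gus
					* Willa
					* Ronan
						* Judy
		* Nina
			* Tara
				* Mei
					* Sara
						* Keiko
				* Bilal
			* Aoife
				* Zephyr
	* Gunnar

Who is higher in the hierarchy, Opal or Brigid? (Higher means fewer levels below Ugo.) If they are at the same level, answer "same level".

Opal is 7 levels below Ugo; Brigid is 6. Brigid is higher.

Brigid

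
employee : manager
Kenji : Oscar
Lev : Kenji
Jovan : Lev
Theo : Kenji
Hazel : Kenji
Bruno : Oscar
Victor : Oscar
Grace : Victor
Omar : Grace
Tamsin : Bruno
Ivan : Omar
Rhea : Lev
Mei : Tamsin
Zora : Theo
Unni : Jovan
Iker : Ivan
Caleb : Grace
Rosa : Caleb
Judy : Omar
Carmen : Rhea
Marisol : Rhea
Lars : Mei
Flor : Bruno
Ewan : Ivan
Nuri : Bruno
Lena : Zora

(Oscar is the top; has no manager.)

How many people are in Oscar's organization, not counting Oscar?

Oscar directly manages Kenji, Bruno, Victor. Under Kenji: Hazel, Theo, Zora, Lena, Lev, Rhea, Marisol, Carmen, Jovan, Unni (10). Under Bruno: Nuri, Flor, Tamsin, Mei, Lars (5). Under Victor: Grace, Caleb, Rosa, Omar, Judy, Ivan, Ewan, Iker (8). So Oscar's organization is 3 direct reports plus everyone under them: 11 + 6 + 9 = 26.

26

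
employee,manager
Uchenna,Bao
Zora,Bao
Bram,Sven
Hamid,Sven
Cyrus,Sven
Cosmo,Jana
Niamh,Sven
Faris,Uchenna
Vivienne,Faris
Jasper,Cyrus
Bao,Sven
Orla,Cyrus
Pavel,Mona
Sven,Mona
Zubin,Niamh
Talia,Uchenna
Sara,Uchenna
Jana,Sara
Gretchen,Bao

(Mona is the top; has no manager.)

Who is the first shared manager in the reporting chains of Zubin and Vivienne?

Zubin's chain of managers is Niamh, Sven, Mona. Vivienne's chain of managers is Faris, Uchenna, Bao, Sven, Mona. The first manager that appears in both chains is Sven.

Sven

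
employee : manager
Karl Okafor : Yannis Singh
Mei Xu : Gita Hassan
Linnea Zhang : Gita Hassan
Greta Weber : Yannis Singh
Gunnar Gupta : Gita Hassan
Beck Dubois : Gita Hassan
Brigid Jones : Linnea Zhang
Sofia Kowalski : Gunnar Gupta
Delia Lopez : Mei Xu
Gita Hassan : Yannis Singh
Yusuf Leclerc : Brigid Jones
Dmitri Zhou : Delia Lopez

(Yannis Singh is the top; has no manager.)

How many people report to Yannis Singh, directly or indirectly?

Yannis Singh directly manages Greta Weber, Gita Hassan, Karl Okafor. Greta Weber has no reports. Under Gita Hassan: Beck Dubois, Linnea Zhang, Brigid Jones, Yusuf Leclerc, Gunnar Gupta, Sofia Kowalski, Mei Xu, Delia Lopez, Dmitri Zhou (9). Karl Okafor has no reports. So Yannis Singh's organization is 3 direct reports plus everyone under them: 1 + 10 + 1 = 12.

12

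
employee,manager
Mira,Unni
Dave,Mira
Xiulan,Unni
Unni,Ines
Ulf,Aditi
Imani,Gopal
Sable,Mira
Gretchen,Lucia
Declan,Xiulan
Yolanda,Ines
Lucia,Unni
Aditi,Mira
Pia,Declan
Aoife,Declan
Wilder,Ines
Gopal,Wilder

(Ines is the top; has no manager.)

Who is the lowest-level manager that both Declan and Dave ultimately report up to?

Unni

Declan's chain of managers is Xiulan, Unni, Ines. Dave's chain of managers is Mira, Unni, Ines. The first manager that appears in both chains is Unni.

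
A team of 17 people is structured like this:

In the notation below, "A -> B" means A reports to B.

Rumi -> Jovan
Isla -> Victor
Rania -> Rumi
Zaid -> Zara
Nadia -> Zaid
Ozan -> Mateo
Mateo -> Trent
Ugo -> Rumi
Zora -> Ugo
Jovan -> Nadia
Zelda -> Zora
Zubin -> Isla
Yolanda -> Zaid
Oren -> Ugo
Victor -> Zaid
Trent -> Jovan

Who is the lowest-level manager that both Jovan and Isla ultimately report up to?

Jovan's chain of managers is Nadia, Zaid, Zara. Isla's chain of managers is Victor, Zaid, Zara. The first manager that appears in both chains is Zaid.

Zaid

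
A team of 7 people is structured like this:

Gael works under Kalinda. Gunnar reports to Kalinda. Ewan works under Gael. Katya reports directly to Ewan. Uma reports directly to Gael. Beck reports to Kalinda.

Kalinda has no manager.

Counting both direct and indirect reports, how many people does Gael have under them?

Gael directly manages Ewan, Uma. Under Ewan: Katya (1). Uma has no reports. So Gael's organization is 2 direct reports plus everyone under them: 2 + 1 = 3.

3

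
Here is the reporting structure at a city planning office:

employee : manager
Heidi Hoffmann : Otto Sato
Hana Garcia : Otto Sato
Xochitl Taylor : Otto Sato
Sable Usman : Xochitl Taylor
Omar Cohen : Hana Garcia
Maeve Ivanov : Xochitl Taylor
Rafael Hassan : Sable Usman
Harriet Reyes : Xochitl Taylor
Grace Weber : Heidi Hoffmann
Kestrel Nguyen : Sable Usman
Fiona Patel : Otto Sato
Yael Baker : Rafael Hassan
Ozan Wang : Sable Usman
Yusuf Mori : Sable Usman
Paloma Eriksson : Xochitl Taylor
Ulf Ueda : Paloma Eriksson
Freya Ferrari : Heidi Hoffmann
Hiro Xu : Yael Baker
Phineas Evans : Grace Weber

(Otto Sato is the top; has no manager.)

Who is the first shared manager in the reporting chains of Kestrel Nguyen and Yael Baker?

Sable Usman

Kestrel Nguyen's chain of managers is Sable Usman, Xochitl Taylor, Otto Sato. Yael Baker's chain of managers is Rafael Hassan, Sable Usman, Xochitl Taylor, Otto Sato. The first manager that appears in both chains is Sable Usman.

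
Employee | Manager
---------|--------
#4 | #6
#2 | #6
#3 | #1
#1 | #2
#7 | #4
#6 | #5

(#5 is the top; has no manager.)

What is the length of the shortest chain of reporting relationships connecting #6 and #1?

2

#1 is in #6's organization: the chain from #1 up to #6 is #1 → #2 → #6, which is 2 links.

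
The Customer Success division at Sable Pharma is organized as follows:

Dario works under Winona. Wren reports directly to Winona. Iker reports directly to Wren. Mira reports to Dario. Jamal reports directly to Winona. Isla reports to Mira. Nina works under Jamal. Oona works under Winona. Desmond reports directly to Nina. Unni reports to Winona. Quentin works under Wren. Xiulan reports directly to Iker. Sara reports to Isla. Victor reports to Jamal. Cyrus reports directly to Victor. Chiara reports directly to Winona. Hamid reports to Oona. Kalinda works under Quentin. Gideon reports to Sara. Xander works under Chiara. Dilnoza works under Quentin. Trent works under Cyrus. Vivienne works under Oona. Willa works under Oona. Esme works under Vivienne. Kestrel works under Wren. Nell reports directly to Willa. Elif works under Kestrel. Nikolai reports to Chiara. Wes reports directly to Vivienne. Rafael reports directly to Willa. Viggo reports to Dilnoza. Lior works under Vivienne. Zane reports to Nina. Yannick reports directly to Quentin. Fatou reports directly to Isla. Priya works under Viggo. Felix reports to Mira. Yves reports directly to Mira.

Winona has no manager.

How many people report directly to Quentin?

3

Quentin directly manages Kalinda, Dilnoza, Yannick. That is 3 direct reports.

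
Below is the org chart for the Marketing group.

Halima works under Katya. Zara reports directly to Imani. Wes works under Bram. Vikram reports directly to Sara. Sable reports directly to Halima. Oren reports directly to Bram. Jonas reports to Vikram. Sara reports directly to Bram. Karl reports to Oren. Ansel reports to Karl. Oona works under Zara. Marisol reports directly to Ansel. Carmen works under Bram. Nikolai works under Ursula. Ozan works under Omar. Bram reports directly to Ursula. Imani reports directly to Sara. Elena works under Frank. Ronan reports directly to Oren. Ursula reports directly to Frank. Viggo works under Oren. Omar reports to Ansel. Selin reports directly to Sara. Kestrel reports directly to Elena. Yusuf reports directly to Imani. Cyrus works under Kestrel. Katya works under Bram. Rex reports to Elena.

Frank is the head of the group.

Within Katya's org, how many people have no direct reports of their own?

1

The only person in Katya's organization with no one reporting to them is Sable. That is 1.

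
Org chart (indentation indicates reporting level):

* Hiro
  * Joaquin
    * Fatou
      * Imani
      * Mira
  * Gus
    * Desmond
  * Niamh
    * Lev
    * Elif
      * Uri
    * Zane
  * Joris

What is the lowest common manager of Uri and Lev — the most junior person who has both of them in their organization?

Uri's chain of managers is Elif, Niamh, Hiro. Lev's chain of managers is Niamh, Hiro. The first manager that appears in both chains is Niamh.

Niamh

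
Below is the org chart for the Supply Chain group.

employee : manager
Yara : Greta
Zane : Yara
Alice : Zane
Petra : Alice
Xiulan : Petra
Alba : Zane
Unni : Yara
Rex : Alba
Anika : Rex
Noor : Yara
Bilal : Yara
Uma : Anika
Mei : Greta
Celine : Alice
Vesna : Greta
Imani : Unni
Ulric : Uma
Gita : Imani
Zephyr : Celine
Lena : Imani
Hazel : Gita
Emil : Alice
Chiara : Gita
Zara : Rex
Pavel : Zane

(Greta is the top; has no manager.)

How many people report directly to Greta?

3

Greta directly manages Yara, Mei, Vesna. That is 3 direct reports.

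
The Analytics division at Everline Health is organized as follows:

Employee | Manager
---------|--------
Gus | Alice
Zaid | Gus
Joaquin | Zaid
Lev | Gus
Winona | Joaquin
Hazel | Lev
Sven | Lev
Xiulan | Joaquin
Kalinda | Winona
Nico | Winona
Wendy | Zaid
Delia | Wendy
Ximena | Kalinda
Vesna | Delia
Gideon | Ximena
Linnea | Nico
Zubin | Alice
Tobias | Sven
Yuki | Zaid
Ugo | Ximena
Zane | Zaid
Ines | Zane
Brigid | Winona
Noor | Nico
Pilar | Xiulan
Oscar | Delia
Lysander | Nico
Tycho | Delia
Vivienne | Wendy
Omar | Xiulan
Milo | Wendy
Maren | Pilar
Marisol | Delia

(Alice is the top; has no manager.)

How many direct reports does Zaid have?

Zaid directly manages Joaquin, Wendy, Yuki, Zane. That is 4 direct reports.

4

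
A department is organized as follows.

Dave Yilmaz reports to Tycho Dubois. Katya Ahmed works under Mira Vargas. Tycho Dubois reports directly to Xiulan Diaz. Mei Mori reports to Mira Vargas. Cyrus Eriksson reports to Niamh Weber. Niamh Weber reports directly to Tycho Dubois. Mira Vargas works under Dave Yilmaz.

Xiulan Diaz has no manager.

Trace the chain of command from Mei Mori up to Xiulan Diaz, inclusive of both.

Mei Mori -> Mira Vargas -> Dave Yilmaz -> Tycho Dubois -> Xiulan Diaz

Mei Mori reports to Mira Vargas. Mira Vargas reports to Dave Yilmaz. Dave Yilmaz reports to Tycho Dubois. Tycho Dubois reports to Xiulan Diaz. Xiulan Diaz is at the top.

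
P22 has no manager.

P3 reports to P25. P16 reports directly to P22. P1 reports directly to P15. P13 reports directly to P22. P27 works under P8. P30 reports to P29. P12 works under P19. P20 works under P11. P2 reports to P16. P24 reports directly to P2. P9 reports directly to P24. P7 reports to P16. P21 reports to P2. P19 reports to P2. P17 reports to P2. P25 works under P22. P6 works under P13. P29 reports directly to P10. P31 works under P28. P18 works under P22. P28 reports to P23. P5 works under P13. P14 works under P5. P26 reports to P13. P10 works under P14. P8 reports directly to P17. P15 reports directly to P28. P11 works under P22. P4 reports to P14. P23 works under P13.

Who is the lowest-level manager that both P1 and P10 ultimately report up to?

P13

P1's chain of managers is P15, P28, P23, P13, P22. P10's chain of managers is P14, P5, P13, P22. The first manager that appears in both chains is P13.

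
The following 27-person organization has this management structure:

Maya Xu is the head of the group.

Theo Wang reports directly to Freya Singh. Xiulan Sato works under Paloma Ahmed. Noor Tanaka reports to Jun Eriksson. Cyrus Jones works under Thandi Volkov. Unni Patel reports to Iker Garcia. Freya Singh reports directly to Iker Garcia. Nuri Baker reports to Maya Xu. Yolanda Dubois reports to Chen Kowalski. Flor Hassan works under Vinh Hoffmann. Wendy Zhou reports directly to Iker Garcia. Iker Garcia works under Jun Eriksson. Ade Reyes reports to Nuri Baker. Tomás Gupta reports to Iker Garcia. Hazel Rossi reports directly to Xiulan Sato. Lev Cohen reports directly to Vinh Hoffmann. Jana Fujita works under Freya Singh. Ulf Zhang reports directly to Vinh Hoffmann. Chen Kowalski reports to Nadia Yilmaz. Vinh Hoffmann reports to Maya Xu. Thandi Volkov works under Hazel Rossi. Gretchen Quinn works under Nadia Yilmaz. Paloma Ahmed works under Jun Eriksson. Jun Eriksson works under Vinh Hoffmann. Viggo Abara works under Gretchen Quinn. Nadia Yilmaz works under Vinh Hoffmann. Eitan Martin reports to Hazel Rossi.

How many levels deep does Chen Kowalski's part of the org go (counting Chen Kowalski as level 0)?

The longest chain under Chen Kowalski runs Chen Kowalski → Yolanda Dubois, which is 1 level below Chen Kowalski.

1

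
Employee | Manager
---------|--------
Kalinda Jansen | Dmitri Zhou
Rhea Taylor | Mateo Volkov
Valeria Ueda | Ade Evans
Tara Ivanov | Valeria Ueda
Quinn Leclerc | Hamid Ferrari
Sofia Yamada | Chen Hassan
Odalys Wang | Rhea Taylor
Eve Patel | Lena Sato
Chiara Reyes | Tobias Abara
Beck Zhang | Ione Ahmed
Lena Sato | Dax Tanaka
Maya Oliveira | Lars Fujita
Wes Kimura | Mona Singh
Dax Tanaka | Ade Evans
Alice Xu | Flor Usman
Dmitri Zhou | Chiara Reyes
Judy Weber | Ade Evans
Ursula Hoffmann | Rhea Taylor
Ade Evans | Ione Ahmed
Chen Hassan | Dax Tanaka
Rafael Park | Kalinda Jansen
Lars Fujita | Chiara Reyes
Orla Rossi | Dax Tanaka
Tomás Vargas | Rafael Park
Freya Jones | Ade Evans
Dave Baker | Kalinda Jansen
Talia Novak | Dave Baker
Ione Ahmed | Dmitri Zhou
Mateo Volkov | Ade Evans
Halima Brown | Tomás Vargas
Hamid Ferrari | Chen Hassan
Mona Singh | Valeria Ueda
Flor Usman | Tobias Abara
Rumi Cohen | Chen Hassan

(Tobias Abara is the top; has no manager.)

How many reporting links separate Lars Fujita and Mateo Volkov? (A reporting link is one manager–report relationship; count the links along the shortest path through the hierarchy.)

Lars Fujita is 1 level below Chiara Reyes, and Mateo Volkov is 4 levels below Chiara Reyes (their lowest common manager). The shortest path runs up from Lars Fujita to Chiara Reyes and back down to Mateo Volkov: 1 + 4 = 5 links.

5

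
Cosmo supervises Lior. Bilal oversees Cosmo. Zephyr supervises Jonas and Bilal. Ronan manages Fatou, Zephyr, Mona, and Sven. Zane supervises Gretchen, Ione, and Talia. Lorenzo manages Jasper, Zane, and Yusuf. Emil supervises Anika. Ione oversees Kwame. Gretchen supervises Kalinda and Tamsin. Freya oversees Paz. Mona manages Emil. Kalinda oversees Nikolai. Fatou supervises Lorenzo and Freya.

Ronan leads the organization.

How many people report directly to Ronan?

4

Ronan directly manages Fatou, Zephyr, Mona, Sven. That is 4 direct reports.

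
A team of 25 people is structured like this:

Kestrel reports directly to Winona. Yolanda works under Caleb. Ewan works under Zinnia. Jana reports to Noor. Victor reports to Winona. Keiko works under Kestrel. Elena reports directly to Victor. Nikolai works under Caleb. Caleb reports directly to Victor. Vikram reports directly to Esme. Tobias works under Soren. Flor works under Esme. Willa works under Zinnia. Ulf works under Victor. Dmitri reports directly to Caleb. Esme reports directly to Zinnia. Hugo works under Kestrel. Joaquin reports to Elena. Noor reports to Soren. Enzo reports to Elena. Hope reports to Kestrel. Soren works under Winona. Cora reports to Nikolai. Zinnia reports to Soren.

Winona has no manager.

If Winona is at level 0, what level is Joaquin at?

3

Chain from Joaquin up to Winona: Joaquin → Elena → Victor → Winona. That is 3 steps up, so Joaquin is 3 levels below Winona.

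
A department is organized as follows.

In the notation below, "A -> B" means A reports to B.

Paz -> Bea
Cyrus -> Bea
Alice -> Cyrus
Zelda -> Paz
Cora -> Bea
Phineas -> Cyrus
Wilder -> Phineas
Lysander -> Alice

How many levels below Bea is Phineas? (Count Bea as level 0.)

Chain from Phineas up to Bea: Phineas → Cyrus → Bea. That is 2 steps up, so Phineas is 2 levels below Bea.

2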